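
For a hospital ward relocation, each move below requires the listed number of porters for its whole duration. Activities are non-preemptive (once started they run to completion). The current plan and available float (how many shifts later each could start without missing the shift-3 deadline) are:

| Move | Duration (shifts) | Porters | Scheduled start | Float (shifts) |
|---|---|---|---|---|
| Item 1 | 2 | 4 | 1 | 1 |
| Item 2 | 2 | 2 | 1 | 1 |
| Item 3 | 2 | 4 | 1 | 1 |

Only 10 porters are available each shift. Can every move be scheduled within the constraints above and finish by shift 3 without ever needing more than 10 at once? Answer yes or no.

Schedule Item 1@1, Item 2@1, Item 3@1: s1:10  s2:10  s3:0 — peak 10 ≤ 10.

yes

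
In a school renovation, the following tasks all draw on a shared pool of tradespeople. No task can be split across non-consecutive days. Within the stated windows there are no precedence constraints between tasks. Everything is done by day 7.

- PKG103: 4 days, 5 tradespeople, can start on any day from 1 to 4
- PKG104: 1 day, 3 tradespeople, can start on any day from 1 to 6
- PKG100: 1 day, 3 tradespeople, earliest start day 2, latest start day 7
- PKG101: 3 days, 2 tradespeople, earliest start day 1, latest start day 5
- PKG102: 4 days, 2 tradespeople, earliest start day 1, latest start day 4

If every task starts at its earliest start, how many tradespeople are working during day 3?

9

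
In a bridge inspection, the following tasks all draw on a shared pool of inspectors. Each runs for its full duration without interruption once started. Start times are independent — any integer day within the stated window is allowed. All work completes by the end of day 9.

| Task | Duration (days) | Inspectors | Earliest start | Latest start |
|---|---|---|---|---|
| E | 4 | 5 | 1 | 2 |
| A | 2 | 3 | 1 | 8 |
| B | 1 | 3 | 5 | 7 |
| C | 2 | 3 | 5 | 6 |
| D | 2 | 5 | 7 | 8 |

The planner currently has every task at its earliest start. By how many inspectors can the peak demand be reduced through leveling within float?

2

Early-start peak: d1:8  d2:8  d3:5  d4:5  d5:6  d6:3  d7:5  d8:5  d9:0 ⇒ 8.
Leveled (E@1, A@5, B@5, C@6, D@8): d1:5  d2:5  d3:5  d4:5  d5:6  d6:6  d7:3  d8:5  d9:5 ⇒ 6.
Reduction 8 − 6 = 2.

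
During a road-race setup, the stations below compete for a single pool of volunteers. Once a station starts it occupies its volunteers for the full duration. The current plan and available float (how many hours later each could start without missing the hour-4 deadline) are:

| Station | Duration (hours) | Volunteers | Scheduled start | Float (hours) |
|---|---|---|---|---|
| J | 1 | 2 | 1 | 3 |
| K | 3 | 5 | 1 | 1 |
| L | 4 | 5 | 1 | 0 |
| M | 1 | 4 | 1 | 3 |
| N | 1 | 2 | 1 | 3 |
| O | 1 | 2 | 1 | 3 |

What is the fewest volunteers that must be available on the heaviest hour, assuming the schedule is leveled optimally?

12

Early-start (J@1, K@1, L@1, M@1, N@1, O@1) gives peak 20: h1:20  h2:10  h3:10  h4:5.
Shift M→4, N→2, O→3.
Schedule J@1, K@1, L@1, M@4, N@2, O@3: h1:12  h2:12  h3:12  h4:9 — peak 12.
Total volunteer-hours = 45 over 4 hours ⇒ peak ≥ ⌈45/4⌉ = 12, so 12 is optimal.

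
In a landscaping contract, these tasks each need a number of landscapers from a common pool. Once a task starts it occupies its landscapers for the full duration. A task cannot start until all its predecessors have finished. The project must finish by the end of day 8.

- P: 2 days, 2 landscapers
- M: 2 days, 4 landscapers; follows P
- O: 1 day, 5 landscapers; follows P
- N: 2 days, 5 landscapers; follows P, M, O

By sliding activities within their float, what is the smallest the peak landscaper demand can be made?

5

Early-start (P@1, M@3, O@3, N@5) gives peak 9: d1:2  d2:2  d3:9  d4:4  d5:5  d6:5  d7:0  d8:0.
Shift O→5, N→6.
Schedule P@1, M@3, O@5, N@6: d1:2  d2:2  d3:4  d4:4  d5:5  d6:5  d7:5  d8:0 — peak 5.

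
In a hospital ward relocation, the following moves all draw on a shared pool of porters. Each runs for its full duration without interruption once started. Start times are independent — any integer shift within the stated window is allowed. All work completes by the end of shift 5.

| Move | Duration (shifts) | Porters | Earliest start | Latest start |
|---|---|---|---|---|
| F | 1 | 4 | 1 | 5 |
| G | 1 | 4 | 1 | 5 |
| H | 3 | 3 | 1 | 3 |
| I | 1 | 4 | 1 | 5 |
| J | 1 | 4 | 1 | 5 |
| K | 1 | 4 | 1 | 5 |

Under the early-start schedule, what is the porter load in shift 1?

23

At early start, shift 1 has: F, G, H, I, J, K.
Demand: 4 + 4 + 3 + 4 + 4 + 4 = 23.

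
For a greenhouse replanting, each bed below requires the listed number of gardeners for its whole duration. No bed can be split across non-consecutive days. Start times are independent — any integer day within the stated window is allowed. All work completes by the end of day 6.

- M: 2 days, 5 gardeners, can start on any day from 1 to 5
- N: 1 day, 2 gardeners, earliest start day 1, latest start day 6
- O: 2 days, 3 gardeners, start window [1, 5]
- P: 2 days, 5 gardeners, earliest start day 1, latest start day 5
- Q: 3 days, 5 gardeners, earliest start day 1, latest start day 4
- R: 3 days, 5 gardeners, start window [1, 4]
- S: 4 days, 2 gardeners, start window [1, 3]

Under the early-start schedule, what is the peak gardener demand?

27

Early-start schedule: M@1, N@1, O@1, P@1, Q@1, R@1, S@1.
Load per day: day 1: 27, day 2: 25, day 3: 12, day 4: 2, day 5: 0, day 6: 0.
Peak is 27.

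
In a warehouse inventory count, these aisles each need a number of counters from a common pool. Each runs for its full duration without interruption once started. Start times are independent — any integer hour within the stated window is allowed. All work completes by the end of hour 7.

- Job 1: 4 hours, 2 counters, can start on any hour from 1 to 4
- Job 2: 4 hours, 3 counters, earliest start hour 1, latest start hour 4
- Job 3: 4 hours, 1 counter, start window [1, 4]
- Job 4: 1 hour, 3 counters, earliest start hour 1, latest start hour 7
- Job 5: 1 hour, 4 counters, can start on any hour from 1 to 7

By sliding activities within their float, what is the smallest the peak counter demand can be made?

6

Early-start (Job 1@1, Job 2@1, Job 3@1, Job 4@1, Job 5@1) gives peak 13: h1:13  h2:6  h3:6  h4:6  h5:0  h6:0  h7:0.
Shift Job 4→5, Job 5→6.
Schedule Job 1@1, Job 2@1, Job 3@1, Job 4@5, Job 5@6: h1:6  h2:6  h3:6  h4:6  h5:3  h6:4  h7:0 — peak 6.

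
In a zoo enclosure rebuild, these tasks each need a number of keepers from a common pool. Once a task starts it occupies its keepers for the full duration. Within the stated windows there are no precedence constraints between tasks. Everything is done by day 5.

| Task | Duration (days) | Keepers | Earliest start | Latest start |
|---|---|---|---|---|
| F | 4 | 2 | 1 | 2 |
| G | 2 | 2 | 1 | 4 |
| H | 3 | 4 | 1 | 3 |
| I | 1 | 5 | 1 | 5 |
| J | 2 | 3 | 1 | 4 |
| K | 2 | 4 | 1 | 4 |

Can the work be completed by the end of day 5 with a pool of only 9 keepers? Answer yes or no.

yes

Schedule F@1, G@1, H@1, I@5, J@3, K@4: d1:8  d2:8  d3:9  d4:9  d5:9 — peak 9 ≤ 9.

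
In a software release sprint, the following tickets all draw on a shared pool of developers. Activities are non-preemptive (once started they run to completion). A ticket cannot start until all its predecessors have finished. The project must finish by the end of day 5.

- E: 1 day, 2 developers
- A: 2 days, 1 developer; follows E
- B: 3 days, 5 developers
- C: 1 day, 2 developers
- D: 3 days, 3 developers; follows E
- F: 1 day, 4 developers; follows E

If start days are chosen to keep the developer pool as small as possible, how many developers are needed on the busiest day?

8

Early-start (E@1, A@2, B@1, C@1, D@2, F@2) gives peak 13: d1:9  d2:13  d3:9  d4:3  d5:0.
Shift A→4, C→2, D→3, F→4.
Schedule E@1, A@4, B@1, C@2, D@3, F@4: d1:7  d2:7  d3:8  d4:8  d5:4 — peak 8.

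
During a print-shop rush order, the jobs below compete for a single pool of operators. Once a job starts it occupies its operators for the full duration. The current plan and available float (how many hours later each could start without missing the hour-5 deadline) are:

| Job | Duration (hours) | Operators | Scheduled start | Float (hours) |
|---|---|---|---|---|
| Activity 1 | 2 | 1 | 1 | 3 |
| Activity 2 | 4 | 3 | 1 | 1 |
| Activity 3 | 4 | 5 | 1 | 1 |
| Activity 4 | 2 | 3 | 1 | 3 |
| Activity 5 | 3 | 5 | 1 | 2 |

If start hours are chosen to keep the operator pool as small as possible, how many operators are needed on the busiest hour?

Early-start (Activity 1@1, Activity 2@1, Activity 3@1, Activity 4@1, Activity 5@1) gives peak 17: h1:17  h2:17  h3:13  h4:8  h5:0.
Shift Activity 5→3.
Schedule Activity 1@1, Activity 2@1, Activity 3@1, Activity 4@1, Activity 5@3: h1:12  h2:12  h3:13  h4:13  h5:5 — peak 13.

13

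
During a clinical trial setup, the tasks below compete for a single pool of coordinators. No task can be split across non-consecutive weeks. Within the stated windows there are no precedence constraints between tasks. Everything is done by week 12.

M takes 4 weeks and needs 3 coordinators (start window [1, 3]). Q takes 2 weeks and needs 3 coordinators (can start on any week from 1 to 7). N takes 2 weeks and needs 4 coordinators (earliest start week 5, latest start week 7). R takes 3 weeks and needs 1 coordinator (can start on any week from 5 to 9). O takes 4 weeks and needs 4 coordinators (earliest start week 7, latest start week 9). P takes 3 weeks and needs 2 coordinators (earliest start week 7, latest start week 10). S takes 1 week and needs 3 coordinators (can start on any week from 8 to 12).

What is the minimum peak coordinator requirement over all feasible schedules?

6

Early-start (M@1, Q@1, N@5, R@5, O@7, P@7, S@8) gives peak 9: w1:6  w2:6  w3:3  w4:3  w5:5  w6:5  w7:7  w8:9  w9:6  w10:4  w11:0  w12:0.
Shift P→8, S→11.
Schedule M@1, Q@1, N@5, R@5, O@7, P@8, S@11: w1:6  w2:6  w3:3  w4:3  w5:5  w6:5  w7:5  w8:6  w9:6  w10:6  w11:3  w12:0 — peak 6.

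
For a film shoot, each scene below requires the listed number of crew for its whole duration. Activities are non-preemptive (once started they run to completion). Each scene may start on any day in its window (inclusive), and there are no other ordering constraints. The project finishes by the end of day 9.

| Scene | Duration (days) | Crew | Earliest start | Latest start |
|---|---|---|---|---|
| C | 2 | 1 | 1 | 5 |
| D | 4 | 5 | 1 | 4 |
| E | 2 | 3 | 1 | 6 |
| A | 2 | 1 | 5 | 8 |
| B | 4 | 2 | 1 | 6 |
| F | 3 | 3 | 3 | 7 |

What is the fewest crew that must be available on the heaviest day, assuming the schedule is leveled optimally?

Early-start (C@1, D@1, E@1, A@5, B@1, F@3) gives peak 11: d1:11  d2:11  d3:10  d4:10  d5:4  d6:1  d7:0  d8:0  d9:0.
Shift E→5, B→5, F→7.
Schedule C@1, D@1, E@5, A@5, B@5, F@7: d1:6  d2:6  d3:5  d4:5  d5:6  d6:6  d7:5  d8:5  d9:3 — peak 6.
Total crew member-days = 47 over 9 days ⇒ peak ≥ ⌈47/9⌉ = 6, so 6 is optimal.

6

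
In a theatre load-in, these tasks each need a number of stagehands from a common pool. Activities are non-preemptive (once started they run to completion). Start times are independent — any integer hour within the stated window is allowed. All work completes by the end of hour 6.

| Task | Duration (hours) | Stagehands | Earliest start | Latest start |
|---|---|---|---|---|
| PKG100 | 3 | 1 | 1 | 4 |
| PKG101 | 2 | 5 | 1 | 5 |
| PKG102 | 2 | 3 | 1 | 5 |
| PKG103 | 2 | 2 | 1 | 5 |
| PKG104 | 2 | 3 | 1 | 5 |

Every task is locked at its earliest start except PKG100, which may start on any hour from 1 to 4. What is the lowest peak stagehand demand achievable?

PKG100@1: h1:14  h2:14  h3:1  h4:0  h5:0  h6:0 → peak 14
PKG100@2: h1:13  h2:14  h3:1  h4:1  h5:0  h6:0 → peak 14
PKG100@3: h1:13  h2:13  h3:1  h4:1  h5:1  h6:0 → peak 13
PKG100@4: h1:13  h2:13  h3:0  h4:1  h5:1  h6:1 → peak 13
Best is PKG100@3, peak 13.

13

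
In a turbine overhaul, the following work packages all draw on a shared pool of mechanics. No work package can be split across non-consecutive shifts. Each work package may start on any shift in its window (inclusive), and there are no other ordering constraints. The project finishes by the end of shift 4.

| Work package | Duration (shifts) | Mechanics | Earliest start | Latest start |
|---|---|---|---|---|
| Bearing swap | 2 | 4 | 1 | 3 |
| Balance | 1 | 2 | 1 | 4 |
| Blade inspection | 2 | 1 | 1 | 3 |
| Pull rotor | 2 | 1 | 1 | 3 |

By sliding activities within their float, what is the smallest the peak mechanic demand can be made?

4

Early-start (Bearing swap@1, Balance@1, Blade inspection@1, Pull rotor@1) gives peak 8: s1:8  s2:6  s3:0  s4:0.
Shift Balance→3, Blade inspection→3, Pull rotor→3.
Schedule Bearing swap@1, Balance@3, Blade inspection@3, Pull rotor@3: s1:4  s2:4  s3:4  s4:2 — peak 4.
Total mechanic-shifts = 14 over 4 shifts ⇒ peak ≥ ⌈14/4⌉ = 4, so 4 is optimal.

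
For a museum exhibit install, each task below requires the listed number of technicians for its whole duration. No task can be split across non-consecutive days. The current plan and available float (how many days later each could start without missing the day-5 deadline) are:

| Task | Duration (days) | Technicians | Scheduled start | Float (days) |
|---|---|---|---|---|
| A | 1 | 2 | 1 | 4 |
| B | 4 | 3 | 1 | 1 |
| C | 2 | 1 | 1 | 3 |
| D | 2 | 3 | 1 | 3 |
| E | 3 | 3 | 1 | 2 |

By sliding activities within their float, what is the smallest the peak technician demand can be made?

Early-start (A@1, B@1, C@1, D@1, E@1) gives peak 12: d1:12  d2:10  d3:6  d4:3  d5:0.
Shift B→2, E→3.
Schedule A@1, B@2, C@1, D@1, E@3: d1:6  d2:7  d3:6  d4:6  d5:6 — peak 7.
Total technician-days = 31 over 5 days ⇒ peak ≥ ⌈31/5⌉ = 7, so 7 is optimal.

7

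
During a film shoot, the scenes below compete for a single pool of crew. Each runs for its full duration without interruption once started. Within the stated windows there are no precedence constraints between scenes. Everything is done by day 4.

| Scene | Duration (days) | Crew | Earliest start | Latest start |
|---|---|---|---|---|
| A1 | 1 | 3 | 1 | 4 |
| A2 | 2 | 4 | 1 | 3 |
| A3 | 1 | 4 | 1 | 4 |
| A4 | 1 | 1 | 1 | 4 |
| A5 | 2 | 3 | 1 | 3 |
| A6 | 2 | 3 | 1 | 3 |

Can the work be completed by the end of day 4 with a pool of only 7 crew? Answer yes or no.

Schedule A1@1, A2@1, A3@4, A4@3, A5@2, A6@3: d1:7  d2:7  d3:7  d4:7 — peak 7 ≤ 7.

yes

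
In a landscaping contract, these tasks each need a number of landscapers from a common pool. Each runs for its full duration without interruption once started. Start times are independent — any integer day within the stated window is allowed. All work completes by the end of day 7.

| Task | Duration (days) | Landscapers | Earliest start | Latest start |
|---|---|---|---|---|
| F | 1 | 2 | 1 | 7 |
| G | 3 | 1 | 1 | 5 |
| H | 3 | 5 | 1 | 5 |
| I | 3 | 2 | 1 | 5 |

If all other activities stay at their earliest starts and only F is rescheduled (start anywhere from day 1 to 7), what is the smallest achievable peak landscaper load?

8

F@1: d1:10  d2:8  d3:8  d4:0  d5:0  d6:0  d7:0 → peak 10
F@2: d1:8  d2:10  d3:8  d4:0  d5:0  d6:0  d7:0 → peak 10
F@3: d1:8  d2:8  d3:10  d4:0  d5:0  d6:0  d7:0 → peak 10
F@4: d1:8  d2:8  d3:8  d4:2  d5:0  d6:0  d7:0 → peak 8
F@5: d1:8  d2:8  d3:8  d4:0  d5:2  d6:0  d7:0 → peak 8
F@6: d1:8  d2:8  d3:8  d4:0  d5:0  d6:2  d7:0 → peak 8
F@7: d1:8  d2:8  d3:8  d4:0  d5:0  d6:0  d7:2 → peak 8
Best is F@4, peak 8.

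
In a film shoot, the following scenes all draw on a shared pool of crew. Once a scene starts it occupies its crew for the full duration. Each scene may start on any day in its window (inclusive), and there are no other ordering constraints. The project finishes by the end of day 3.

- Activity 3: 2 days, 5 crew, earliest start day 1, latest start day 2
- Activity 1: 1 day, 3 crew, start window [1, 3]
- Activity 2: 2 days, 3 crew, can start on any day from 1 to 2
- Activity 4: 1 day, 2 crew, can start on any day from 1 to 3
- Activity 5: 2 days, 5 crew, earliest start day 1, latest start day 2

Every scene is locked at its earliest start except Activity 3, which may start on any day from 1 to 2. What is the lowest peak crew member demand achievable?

13

Activity 3@1: d1:18  d2:13  d3:0 → peak 18
Activity 3@2: d1:13  d2:13  d3:5 → peak 13
Best is Activity 3@2, peak 13.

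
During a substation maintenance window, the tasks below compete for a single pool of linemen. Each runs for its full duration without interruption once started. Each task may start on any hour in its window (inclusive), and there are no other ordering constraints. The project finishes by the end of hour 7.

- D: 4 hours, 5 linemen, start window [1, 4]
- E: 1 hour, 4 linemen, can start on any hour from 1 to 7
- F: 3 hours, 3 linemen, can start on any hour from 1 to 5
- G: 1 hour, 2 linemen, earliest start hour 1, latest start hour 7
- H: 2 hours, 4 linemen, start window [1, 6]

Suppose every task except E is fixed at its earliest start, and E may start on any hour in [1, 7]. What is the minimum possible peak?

14

E@1: h1:18  h2:12  h3:8  h4:5  h5:0  h6:0  h7:0 → peak 18
E@2: h1:14  h2:16  h3:8  h4:5  h5:0  h6:0  h7:0 → peak 16
E@3: h1:14  h2:12  h3:12  h4:5  h5:0  h6:0  h7:0 → peak 14
E@4: h1:14  h2:12  h3:8  h4:9  h5:0  h6:0  h7:0 → peak 14
E@5: h1:14  h2:12  h3:8  h4:5  h5:4  h6:0  h7:0 → peak 14
E@6: h1:14  h2:12  h3:8  h4:5  h5:0  h6:4  h7:0 → peak 14
E@7: h1:14  h2:12  h3:8  h4:5  h5:0  h6:0  h7:4 → peak 14
Best is E@3, peak 14.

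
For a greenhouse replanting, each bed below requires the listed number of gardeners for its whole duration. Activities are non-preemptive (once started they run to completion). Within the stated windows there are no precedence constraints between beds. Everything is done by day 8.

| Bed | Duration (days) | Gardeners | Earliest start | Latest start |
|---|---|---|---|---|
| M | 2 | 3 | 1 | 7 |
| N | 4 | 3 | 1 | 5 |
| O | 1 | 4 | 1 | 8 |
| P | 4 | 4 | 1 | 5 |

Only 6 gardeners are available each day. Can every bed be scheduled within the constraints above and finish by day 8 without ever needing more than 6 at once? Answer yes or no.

The minimum achievable peak is 7; 6 < 7, so no feasible schedule stays within the cap.

no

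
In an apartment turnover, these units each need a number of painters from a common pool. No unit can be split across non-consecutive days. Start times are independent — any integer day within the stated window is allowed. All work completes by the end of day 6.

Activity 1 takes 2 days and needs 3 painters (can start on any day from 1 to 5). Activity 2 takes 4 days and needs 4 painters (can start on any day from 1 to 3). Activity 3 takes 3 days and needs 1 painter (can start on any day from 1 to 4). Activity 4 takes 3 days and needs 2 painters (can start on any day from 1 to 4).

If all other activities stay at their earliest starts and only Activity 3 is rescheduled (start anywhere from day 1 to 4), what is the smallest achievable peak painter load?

Activity 3@1: d1:10  d2:10  d3:7  d4:4  d5:0  d6:0 → peak 10
Activity 3@2: d1:9  d2:10  d3:7  d4:5  d5:0  d6:0 → peak 10
Activity 3@3: d1:9  d2:9  d3:7  d4:5  d5:1  d6:0 → peak 9
Activity 3@4: d1:9  d2:9  d3:6  d4:5  d5:1  d6:1 → peak 9
Best is Activity 3@3, peak 9.

9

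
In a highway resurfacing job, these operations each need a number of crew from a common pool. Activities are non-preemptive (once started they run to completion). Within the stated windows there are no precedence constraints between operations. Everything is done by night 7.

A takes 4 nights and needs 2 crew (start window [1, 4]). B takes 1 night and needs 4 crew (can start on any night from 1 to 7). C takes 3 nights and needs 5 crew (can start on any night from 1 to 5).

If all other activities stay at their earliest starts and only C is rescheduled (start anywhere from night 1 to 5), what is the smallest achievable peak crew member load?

C@1: n1:11  n2:7  n3:7  n4:2  n5:0  n6:0  n7:0 → peak 11
C@2: n1:6  n2:7  n3:7  n4:7  n5:0  n6:0  n7:0 → peak 7
C@3: n1:6  n2:2  n3:7  n4:7  n5:5  n6:0  n7:0 → peak 7
C@4: n1:6  n2:2  n3:2  n4:7  n5:5  n6:5  n7:0 → peak 7
C@5: n1:6  n2:2  n3:2  n4:2  n5:5  n6:5  n7:5 → peak 6
Best is C@5, peak 6.

6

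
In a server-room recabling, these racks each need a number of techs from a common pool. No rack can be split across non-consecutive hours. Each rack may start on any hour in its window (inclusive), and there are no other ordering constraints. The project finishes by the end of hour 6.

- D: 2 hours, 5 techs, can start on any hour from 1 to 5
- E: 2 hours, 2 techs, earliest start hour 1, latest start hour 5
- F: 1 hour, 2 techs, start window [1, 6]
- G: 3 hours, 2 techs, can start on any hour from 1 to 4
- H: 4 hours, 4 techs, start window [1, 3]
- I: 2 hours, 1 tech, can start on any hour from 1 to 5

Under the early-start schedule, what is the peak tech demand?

16

Early-start schedule: D@1, E@1, F@1, G@1, H@1, I@1.
Load per hour: hour 1: 16, hour 2: 14, hour 3: 6, hour 4: 4, hour 5: 0, hour 6: 0.
Peak is 16.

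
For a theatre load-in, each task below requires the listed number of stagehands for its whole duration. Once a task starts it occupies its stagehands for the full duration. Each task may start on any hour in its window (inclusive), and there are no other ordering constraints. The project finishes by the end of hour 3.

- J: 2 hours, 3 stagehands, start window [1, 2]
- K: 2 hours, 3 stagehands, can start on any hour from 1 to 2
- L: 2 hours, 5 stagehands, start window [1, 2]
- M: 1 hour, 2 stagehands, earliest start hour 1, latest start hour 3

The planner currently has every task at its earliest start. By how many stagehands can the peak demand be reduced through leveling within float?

Early-start peak: h1:13  h2:11  h3:0 ⇒ 13.
Leveled (J@1, K@1, L@1, M@3): h1:11  h2:11  h3:2 ⇒ 11.
Reduction 13 − 11 = 2.

2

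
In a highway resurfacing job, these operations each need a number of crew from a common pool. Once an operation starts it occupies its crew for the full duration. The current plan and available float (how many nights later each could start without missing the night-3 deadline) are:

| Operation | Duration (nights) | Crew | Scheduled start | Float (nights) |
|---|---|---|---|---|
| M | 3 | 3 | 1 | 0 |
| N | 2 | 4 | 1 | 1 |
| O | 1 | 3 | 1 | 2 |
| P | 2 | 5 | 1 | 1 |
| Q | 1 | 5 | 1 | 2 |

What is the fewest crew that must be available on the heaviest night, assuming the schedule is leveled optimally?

12

Early-start (M@1, N@1, O@1, P@1, Q@1) gives peak 20: n1:20  n2:12  n3:3.
Shift O→3, Q→3.
Schedule M@1, N@1, O@3, P@1, Q@3: n1:12  n2:12  n3:11 — peak 12.
Total crew member-nights = 35 over 3 nights ⇒ peak ≥ ⌈35/3⌉ = 12, so 12 is optimal.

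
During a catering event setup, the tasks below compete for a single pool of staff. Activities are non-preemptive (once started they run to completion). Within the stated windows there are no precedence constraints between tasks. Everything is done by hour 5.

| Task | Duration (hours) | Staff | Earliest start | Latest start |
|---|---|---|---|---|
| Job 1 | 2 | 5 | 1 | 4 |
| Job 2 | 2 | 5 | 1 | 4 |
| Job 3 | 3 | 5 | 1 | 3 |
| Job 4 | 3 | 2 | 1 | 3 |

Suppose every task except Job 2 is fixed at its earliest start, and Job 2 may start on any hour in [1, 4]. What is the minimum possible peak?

12

Job 2@1: h1:17  h2:17  h3:7  h4:0  h5:0 → peak 17
Job 2@2: h1:12  h2:17  h3:12  h4:0  h5:0 → peak 17
Job 2@3: h1:12  h2:12  h3:12  h4:5  h5:0 → peak 12
Job 2@4: h1:12  h2:12  h3:7  h4:5  h5:5 → peak 12
Best is Job 2@3, peak 12.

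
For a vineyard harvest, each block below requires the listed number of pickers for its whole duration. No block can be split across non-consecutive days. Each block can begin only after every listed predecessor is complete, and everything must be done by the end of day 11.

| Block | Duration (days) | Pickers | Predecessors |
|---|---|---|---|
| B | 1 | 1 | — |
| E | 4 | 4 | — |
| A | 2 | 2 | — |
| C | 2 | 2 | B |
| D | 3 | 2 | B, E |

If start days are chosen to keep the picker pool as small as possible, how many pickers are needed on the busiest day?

4

Early-start (B@1, E@1, A@1, C@2, D@5) gives peak 8: d1:7  d2:8  d3:6  d4:4  d5:2  d6:2  d7:2  d8:0  d9:0  d10:0  d11:0.
Shift E→2, A→6, C→6, D→8.
Schedule B@1, E@2, A@6, C@6, D@8: d1:1  d2:4  d3:4  d4:4  d5:4  d6:4  d7:4  d8:2  d9:2  d10:2  d11:0 — peak 4.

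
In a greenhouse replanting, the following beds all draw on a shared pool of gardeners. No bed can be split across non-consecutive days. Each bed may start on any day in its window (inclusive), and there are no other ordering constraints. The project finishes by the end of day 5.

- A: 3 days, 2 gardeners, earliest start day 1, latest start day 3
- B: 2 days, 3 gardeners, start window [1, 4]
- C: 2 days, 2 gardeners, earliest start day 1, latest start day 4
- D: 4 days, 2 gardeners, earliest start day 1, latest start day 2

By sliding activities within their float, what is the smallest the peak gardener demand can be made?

6

Early-start (A@1, B@1, C@1, D@1) gives peak 9: d1:9  d2:9  d3:4  d4:2  d5:0.
Shift B→4.
Schedule A@1, B@4, C@1, D@1: d1:6  d2:6  d3:4  d4:5  d5:3 — peak 6.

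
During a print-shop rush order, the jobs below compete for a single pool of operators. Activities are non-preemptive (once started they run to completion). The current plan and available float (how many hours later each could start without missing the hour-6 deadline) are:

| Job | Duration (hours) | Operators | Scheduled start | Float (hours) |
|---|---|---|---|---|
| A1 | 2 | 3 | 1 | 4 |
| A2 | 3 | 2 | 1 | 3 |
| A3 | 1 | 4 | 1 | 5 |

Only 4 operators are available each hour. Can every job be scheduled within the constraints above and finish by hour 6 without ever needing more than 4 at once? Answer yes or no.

Schedule A1@1, A2@3, A3@6: h1:3  h2:3  h3:2  h4:2  h5:2  h6:4 — peak 4 ≤ 4.

yes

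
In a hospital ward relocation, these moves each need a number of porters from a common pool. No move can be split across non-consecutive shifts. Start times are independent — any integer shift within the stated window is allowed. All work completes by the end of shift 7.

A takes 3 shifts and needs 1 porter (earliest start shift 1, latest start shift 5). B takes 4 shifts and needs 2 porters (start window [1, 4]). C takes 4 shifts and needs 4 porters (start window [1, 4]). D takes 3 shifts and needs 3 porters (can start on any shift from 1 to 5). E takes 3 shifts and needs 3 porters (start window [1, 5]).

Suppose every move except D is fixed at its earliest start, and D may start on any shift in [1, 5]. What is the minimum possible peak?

10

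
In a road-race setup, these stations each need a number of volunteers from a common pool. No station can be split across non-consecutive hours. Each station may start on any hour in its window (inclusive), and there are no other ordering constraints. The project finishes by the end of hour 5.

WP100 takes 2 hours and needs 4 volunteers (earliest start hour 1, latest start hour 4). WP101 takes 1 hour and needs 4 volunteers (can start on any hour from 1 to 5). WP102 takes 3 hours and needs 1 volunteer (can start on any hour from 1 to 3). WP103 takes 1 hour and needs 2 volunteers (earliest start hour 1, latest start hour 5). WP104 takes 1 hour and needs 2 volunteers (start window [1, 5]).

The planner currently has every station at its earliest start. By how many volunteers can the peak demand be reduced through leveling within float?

8

Early-start peak: h1:13  h2:5  h3:1  h4:0  h5:0 ⇒ 13.
Leveled (WP100@1, WP101@3, WP102@1, WP103@4, WP104@4): h1:5  h2:5  h3:5  h4:4  h5:0 ⇒ 5.
Reduction 13 − 5 = 8.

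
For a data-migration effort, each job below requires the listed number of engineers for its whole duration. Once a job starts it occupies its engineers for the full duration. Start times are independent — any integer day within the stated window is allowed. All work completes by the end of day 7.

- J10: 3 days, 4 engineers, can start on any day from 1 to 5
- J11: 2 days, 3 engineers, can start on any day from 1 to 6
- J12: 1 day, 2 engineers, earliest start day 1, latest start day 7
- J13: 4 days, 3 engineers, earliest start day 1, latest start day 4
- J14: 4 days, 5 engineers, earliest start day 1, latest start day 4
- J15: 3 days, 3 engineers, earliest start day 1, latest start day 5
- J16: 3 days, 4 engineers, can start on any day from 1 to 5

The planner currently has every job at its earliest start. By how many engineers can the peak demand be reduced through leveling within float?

13

Early-start peak: d1:24  d2:22  d3:19  d4:8  d5:0  d6:0  d7:0 ⇒ 24.
Leveled (J10@1, J11@1, J12@3, J13@4, J14@4, J15@4, J16@1): d1:11  d2:11  d3:10  d4:11  d5:11  d6:11  d7:8 ⇒ 11.
Reduction 24 − 11 = 13.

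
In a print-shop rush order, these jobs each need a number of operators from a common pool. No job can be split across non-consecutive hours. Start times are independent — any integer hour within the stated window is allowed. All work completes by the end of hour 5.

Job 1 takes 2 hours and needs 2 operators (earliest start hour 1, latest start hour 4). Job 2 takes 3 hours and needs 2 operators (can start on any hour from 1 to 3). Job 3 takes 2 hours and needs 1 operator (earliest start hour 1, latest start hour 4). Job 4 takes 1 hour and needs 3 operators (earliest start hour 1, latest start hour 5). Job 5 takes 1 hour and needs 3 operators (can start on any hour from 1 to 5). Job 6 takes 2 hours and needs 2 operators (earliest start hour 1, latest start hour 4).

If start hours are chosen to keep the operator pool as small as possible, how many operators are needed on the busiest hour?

Early-start (Job 1@1, Job 2@1, Job 3@1, Job 4@1, Job 5@1, Job 6@1) gives peak 13: h1:13  h2:7  h3:2  h4:0  h5:0.
Shift Job 4→3, Job 5→4, Job 6→4.
Schedule Job 1@1, Job 2@1, Job 3@1, Job 4@3, Job 5@4, Job 6@4: h1:5  h2:5  h3:5  h4:5  h5:2 — peak 5.
Total operator-hours = 22 over 5 hours ⇒ peak ≥ ⌈22/5⌉ = 5, so 5 is optimal.

5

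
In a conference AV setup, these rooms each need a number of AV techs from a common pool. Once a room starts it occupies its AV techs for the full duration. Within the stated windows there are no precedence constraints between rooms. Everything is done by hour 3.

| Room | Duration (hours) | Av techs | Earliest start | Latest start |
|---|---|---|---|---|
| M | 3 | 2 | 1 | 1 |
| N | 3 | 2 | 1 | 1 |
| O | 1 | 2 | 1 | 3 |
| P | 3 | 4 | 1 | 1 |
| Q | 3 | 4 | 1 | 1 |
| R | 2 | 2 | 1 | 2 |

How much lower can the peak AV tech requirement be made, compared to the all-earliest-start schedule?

2

Early-start peak: h1:16  h2:14  h3:12 ⇒ 16.
Leveled (M@1, N@1, O@1, P@1, Q@1, R@2): h1:14  h2:14  h3:14 ⇒ 14.
Reduction 16 − 14 = 2.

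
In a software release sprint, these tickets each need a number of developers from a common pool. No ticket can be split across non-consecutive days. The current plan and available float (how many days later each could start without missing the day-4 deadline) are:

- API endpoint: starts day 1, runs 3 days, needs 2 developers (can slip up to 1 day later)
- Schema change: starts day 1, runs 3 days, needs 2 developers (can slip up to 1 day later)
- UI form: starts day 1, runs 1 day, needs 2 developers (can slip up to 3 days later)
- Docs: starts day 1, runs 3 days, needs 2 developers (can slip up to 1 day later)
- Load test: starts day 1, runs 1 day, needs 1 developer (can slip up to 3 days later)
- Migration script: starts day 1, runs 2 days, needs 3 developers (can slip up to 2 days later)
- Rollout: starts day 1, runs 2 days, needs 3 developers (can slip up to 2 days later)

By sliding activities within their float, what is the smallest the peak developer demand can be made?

9

Early-start (API endpoint@1, Schema change@1, UI form@1, Docs@1, Load test@1, Migration script@1, Rollout@1) gives peak 15: d1:15  d2:12  d3:6  d4:0.
Shift Docs→2, Load test→4, Rollout→3.
Schedule API endpoint@1, Schema change@1, UI form@1, Docs@2, Load test@4, Migration script@1, Rollout@3: d1:9  d2:9  d3:9  d4:6 — peak 9.
Total developer-days = 33 over 4 days ⇒ peak ≥ ⌈33/4⌉ = 9, so 9 is optimal.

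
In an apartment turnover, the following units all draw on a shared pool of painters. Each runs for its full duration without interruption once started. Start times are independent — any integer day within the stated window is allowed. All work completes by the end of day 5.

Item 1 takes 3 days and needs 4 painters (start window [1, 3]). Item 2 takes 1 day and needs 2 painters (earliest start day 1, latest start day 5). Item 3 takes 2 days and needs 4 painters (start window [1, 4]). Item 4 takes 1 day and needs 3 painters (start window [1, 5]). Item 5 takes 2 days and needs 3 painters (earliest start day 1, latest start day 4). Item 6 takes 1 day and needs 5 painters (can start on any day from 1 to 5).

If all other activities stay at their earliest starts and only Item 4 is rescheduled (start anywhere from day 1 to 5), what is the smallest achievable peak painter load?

18

Item 4@1: d1:21  d2:11  d3:4  d4:0  d5:0 → peak 21
Item 4@2: d1:18  d2:14  d3:4  d4:0  d5:0 → peak 18
Item 4@3: d1:18  d2:11  d3:7  d4:0  d5:0 → peak 18
Item 4@4: d1:18  d2:11  d3:4  d4:3  d5:0 → peak 18
Item 4@5: d1:18  d2:11  d3:4  d4:0  d5:3 → peak 18
Best is Item 4@2, peak 18.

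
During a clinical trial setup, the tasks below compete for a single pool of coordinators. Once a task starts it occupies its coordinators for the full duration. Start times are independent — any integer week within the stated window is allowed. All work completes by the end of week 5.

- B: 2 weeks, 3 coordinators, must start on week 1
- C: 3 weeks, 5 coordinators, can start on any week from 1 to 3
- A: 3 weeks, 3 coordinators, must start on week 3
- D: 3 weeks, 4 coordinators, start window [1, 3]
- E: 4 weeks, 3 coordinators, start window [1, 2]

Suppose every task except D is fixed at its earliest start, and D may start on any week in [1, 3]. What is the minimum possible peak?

D@1: w1:15  w2:15  w3:15  w4:6  w5:3 → peak 15
D@2: w1:11  w2:15  w3:15  w4:10  w5:3 → peak 15
D@3: w1:11  w2:11  w3:15  w4:10  w5:7 → peak 15
Best is D@1, peak 15.

15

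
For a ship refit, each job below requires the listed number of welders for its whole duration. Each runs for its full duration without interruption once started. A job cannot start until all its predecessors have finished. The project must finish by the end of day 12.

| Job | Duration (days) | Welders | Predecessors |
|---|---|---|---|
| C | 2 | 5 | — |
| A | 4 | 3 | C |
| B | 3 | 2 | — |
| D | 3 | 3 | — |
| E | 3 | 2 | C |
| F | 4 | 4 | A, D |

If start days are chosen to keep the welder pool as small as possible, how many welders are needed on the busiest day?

Early-start (C@1, A@3, B@1, D@1, E@3, F@7) gives peak 10: d1:10  d2:10  d3:10  d4:5  d5:5  d6:3  d7:4  d8:4  d9:4  d10:4  d11:0  d12:0.
Shift B→3, D→6, E→7, F→9.
Schedule C@1, A@3, B@3, D@6, E@7, F@9: d1:5  d2:5  d3:5  d4:5  d5:5  d6:6  d7:5  d8:5  d9:6  d10:4  d11:4  d12:4 — peak 6.

6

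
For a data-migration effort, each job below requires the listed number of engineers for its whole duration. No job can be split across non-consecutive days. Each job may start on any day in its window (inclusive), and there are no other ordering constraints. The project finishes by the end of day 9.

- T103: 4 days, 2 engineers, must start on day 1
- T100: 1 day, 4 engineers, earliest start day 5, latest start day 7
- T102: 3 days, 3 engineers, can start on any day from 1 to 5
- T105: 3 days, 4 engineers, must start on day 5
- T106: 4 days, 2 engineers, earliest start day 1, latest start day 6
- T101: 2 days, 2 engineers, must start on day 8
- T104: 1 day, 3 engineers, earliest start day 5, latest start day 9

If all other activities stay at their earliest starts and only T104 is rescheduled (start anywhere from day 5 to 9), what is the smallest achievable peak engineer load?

8

T104@5: d1:7  d2:7  d3:7  d4:4  d5:11  d6:4  d7:4  d8:2  d9:2 → peak 11
T104@6: d1:7  d2:7  d3:7  d4:4  d5:8  d6:7  d7:4  d8:2  d9:2 → peak 8
T104@7: d1:7  d2:7  d3:7  d4:4  d5:8  d6:4  d7:7  d8:2  d9:2 → peak 8
T104@8: d1:7  d2:7  d3:7  d4:4  d5:8  d6:4  d7:4  d8:5  d9:2 → peak 8
T104@9: d1:7  d2:7  d3:7  d4:4  d5:8  d6:4  d7:4  d8:2  d9:5 → peak 8
Best is T104@6, peak 8.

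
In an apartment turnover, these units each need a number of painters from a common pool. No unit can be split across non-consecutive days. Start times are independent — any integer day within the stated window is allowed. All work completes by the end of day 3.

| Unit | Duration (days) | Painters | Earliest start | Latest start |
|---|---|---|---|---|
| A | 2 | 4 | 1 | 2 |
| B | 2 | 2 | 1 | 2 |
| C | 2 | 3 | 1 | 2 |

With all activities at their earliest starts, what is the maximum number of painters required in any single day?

Early-start schedule: A@1, B@1, C@1.
Load per day: day 1: 9, day 2: 9, day 3: 0.
Peak is 9.

9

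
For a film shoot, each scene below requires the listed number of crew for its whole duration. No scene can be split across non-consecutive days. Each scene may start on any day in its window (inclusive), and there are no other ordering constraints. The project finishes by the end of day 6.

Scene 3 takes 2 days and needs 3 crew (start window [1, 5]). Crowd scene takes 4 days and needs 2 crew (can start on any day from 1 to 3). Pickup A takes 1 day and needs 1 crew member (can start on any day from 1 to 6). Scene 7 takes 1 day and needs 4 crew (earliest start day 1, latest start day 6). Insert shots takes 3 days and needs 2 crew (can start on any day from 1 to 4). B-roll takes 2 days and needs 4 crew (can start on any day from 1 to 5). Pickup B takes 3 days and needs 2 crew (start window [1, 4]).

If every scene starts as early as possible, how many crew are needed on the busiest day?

Early-start schedule: Scene 3@1, Crowd scene@1, Pickup A@1, Scene 7@1, Insert shots@1, B-roll@1, Pickup B@1.
Load per day: day 1: 18, day 2: 13, day 3: 6, day 4: 2, day 5: 0, day 6: 0.
Peak is 18.

18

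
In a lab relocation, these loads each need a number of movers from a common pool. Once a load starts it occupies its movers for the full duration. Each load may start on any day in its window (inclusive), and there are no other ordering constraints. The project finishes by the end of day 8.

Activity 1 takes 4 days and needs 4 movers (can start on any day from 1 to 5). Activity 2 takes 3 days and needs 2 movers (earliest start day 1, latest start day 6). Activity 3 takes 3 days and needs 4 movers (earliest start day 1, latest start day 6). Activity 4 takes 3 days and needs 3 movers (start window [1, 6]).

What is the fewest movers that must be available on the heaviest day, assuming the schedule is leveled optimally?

7

Early-start (Activity 1@1, Activity 2@1, Activity 3@1, Activity 4@1) gives peak 13: d1:13  d2:13  d3:13  d4:4  d5:0  d6:0  d7:0  d8:0.
Shift Activity 3→5, Activity 4→4.
Schedule Activity 1@1, Activity 2@1, Activity 3@5, Activity 4@4: d1:6  d2:6  d3:6  d4:7  d5:7  d6:7  d7:4  d8:0 — peak 7.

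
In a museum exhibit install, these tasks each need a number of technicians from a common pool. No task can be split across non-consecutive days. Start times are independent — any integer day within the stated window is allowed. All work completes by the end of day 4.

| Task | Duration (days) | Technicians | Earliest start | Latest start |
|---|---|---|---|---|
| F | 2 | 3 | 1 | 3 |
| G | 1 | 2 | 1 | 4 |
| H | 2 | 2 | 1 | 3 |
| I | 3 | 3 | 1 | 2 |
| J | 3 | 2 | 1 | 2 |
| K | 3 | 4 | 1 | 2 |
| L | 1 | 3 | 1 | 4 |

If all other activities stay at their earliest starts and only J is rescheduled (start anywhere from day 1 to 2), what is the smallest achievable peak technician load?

J@1: d1:19  d2:14  d3:9  d4:0 → peak 19
J@2: d1:17  d2:14  d3:9  d4:2 → peak 17
Best is J@2, peak 17.

17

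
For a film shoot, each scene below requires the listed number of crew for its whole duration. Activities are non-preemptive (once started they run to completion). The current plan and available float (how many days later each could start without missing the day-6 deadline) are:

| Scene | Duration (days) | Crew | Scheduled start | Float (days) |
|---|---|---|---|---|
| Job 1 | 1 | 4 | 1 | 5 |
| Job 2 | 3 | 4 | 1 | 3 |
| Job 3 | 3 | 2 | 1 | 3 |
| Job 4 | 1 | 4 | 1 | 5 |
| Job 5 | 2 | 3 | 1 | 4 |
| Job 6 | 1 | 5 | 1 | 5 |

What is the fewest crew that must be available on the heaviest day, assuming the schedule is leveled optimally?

7

Early-start (Job 1@1, Job 2@1, Job 3@1, Job 4@1, Job 5@1, Job 6@1) gives peak 22: d1:22  d2:9  d3:6  d4:0  d5:0  d6:0.
Shift Job 2→2, Job 4→5, Job 5→4, Job 6→6.
Schedule Job 1@1, Job 2@2, Job 3@1, Job 4@5, Job 5@4, Job 6@6: d1:6  d2:6  d3:6  d4:7  d5:7  d6:5 — peak 7.
Total crew member-days = 37 over 6 days ⇒ peak ≥ ⌈37/6⌉ = 7, so 7 is optimal.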